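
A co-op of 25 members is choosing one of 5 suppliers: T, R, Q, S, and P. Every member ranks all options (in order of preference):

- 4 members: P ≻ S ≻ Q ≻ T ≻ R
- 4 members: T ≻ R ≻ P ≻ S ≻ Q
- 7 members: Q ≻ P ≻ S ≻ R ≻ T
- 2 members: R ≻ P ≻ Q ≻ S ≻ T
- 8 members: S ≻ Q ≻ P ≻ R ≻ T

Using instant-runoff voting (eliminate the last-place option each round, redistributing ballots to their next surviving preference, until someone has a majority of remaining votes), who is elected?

P

Round 1: T 4, R 2, Q 7, S 8, P 4. Eliminate R.
Round 2: T 4, Q 7, S 8, P 6. Eliminate T.
Round 3: Q 7, S 8, P 10. Eliminate Q.
Round 4: S 8, P 17. P has a majority.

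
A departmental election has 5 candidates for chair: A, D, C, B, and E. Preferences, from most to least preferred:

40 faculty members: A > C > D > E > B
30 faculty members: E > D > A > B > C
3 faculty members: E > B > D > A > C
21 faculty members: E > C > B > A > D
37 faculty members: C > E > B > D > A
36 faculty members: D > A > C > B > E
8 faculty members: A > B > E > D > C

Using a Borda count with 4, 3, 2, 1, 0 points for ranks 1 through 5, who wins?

C

A: 40·4 + 30·2 + 3·1 + 21·1 + 37·0 + 36·3 + 8·4 = 384
D: 40·2 + 30·3 + 3·2 + 21·0 + 37·1 + 36·4 + 8·1 = 365
C: 40·3 + 30·0 + 3·0 + 21·3 + 37·4 + 36·2 + 8·0 = 403
B: 40·0 + 30·1 + 3·3 + 21·2 + 37·2 + 36·1 + 8·3 = 215
E: 40·1 + 30·4 + 3·4 + 21·4 + 37·3 + 36·0 + 8·2 = 383
C has the highest Borda score (403).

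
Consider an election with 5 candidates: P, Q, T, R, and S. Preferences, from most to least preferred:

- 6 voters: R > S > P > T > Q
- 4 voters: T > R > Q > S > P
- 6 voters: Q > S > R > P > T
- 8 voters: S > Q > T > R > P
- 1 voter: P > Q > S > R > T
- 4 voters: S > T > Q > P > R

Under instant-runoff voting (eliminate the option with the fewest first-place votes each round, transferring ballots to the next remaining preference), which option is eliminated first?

P

Round 1: P 1, Q 6, T 4, R 6, S 12. Eliminate P.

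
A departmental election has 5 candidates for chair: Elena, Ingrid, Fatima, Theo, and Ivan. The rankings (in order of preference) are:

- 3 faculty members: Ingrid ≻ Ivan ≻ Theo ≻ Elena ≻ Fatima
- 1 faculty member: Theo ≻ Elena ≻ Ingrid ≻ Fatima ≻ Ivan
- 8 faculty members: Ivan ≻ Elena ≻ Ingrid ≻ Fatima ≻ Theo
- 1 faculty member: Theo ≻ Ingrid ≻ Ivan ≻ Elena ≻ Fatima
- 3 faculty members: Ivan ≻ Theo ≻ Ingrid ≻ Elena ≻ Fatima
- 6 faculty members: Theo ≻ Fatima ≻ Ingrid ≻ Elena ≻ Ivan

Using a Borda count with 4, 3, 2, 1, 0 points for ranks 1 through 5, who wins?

Elena: 3·1 + 1·3 + 8·3 + 1·1 + 3·1 + 6·1 = 40
Ingrid: 3·4 + 1·2 + 8·2 + 1·3 + 3·2 + 6·2 = 51
Fatima: 3·0 + 1·1 + 8·1 + 1·0 + 3·0 + 6·3 = 27
Theo: 3·2 + 1·4 + 8·0 + 1·4 + 3·3 + 6·4 = 47
Ivan: 3·3 + 1·0 + 8·4 + 1·2 + 3·4 + 6·0 = 55
Ivan has the highest Borda score (55).

Ivan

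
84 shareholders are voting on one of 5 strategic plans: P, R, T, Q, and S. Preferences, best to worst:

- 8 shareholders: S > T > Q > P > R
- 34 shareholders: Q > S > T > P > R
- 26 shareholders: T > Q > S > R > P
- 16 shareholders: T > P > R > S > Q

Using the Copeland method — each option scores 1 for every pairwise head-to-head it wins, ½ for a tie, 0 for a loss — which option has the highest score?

T

P: beats R; loses to T, Q, and S → score 1.
R: loses to P, T, Q, and S → score 0.
T: beats P, R, and Q; ties S → score 3.5.
Q: beats P, R, and S; loses to T → score 3.
S: beats P and R; ties T; loses to Q → score 2.5.
T has the best pairwise record.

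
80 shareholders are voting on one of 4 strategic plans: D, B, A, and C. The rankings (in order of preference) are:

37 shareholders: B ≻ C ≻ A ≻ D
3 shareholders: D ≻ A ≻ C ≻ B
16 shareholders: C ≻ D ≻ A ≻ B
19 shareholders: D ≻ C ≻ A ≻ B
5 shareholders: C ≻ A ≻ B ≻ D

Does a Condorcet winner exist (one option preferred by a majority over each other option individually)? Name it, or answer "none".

C vs D: 58–22 for C.
C vs B: 43–37 for C.
C vs A: 77–3 for C.
C beats every other option head-to-head.

C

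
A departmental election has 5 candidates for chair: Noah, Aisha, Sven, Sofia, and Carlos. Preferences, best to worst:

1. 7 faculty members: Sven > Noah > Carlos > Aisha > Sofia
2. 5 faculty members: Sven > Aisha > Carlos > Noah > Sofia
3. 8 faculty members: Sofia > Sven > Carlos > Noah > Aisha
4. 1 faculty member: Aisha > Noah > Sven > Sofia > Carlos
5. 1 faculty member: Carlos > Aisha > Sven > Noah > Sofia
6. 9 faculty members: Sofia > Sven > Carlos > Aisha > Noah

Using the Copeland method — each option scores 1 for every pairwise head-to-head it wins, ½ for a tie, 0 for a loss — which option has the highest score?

Noah: loses to Aisha, Sven, Sofia, and Carlos → score 0.
Aisha: beats Noah; loses to Sven, Sofia, and Carlos → score 1.
Sven: beats Noah, Aisha, and Carlos; loses to Sofia → score 3.
Sofia: beats Noah, Aisha, Sven, and Carlos → score 4.
Carlos: beats Noah and Aisha; loses to Sven and Sofia → score 2.
Sofia has the best pairwise record.

Sofia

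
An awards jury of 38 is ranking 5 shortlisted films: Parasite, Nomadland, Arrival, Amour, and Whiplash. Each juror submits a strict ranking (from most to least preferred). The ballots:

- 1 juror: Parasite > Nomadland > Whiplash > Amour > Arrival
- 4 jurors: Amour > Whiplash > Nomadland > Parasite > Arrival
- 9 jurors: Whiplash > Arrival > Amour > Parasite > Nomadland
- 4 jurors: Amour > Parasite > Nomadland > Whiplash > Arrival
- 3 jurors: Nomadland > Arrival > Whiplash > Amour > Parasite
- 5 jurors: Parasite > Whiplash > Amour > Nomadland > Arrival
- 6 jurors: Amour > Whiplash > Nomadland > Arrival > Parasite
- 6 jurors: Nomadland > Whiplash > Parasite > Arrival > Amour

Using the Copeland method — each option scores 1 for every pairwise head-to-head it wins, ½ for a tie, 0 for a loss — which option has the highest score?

Whiplash

Parasite: beats Arrival; ties Nomadland; loses to Amour and Whiplash → score 1.5.
Nomadland: beats Arrival; ties Parasite; loses to Amour and Whiplash → score 1.5.
Arrival: loses to Parasite, Nomadland, Amour, and Whiplash → score 0.
Amour: beats Parasite, Nomadland, and Arrival; loses to Whiplash → score 3.
Whiplash: beats Parasite, Nomadland, Arrival, and Amour → score 4.
Whiplash has the best pairwise record.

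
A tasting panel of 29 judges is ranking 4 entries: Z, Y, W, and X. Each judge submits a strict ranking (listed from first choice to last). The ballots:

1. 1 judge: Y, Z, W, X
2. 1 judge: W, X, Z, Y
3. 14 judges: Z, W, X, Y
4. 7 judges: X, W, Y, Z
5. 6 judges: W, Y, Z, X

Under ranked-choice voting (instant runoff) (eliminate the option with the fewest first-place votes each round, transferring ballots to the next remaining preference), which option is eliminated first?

Y

Round 1: Z 14, Y 1, W 7, X 7. Eliminate Y.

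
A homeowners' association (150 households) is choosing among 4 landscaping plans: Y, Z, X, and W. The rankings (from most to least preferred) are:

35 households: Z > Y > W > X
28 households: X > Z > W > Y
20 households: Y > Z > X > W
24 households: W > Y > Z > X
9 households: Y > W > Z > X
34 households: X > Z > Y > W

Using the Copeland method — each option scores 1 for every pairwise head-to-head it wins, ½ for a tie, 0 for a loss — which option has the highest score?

Y: beats X and W; loses to Z → score 2.
Z: beats Y, X, and W → score 3.
X: beats W; loses to Y and Z → score 1.
W: loses to Y, Z, and X → score 0.
Z has the best pairwise record.

Z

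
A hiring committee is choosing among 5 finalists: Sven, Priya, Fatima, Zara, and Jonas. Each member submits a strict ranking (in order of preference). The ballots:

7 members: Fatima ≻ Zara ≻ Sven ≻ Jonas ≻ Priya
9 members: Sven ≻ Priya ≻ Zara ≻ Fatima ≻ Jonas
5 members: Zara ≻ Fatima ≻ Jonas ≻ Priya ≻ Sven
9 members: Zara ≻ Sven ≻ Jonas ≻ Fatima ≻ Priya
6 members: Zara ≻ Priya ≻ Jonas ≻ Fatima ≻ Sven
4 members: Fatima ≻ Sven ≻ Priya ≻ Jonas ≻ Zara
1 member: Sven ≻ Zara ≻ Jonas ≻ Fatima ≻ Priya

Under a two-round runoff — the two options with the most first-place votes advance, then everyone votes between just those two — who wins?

Round 1 first-place votes: Sven 10, Priya 0, Fatima 11, Zara 20, Jonas 0.
Zara and Fatima advance.
Runoff: Zara is preferred to Fatima by 30 voters; Fatima by 11.
Zara wins the runoff.

Zara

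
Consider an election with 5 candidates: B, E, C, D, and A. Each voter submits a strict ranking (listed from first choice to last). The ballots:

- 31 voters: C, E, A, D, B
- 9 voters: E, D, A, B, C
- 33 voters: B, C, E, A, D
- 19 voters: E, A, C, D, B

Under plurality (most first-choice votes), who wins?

B

First-place votes: B 33, E 28, C 31, D 0, A 0.
B has the most first-place votes.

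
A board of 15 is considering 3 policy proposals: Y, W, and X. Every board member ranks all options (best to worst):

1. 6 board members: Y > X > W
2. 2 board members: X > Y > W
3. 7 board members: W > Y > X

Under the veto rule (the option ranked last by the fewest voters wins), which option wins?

Y

Last-place votes: Y 0, W 8, X 7.
Y is ranked last by the fewest voters, so Y wins.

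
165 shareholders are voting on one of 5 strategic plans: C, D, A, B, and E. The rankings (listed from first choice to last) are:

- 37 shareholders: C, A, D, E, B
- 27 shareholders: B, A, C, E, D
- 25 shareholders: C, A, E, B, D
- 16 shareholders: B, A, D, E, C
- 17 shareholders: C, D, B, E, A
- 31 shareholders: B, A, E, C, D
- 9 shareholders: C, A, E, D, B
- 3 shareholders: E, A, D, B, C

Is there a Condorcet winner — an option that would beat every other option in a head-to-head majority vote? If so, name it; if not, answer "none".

C

C vs D: 146–19 for C.
C vs A: 88–77 for C.
C vs B: 88–77 for C.
C vs E: 115–50 for C.
C beats every other option head-to-head.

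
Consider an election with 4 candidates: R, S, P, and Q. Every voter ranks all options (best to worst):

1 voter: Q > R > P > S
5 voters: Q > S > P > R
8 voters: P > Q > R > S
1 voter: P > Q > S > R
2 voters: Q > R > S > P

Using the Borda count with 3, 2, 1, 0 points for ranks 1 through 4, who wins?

Q

R: 1·2 + 5·0 + 8·1 + 1·0 + 2·2 = 14
S: 1·0 + 5·2 + 8·0 + 1·1 + 2·1 = 13
P: 1·1 + 5·1 + 8·3 + 1·3 + 2·0 = 33
Q: 1·3 + 5·3 + 8·2 + 1·2 + 2·3 = 42
Q has the highest Borda score (42).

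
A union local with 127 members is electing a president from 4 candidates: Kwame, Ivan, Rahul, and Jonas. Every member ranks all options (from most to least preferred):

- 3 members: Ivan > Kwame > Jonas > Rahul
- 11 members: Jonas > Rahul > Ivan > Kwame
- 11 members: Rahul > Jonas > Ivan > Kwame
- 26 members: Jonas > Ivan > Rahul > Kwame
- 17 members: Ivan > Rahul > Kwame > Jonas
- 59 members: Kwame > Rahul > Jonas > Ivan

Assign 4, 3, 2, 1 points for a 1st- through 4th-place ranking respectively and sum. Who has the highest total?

Rahul

Kwame: 3·3 + 11·1 + 11·1 + 26·1 + 17·2 + 59·4 = 327
Ivan: 3·4 + 11·2 + 11·2 + 26·3 + 17·4 + 59·1 = 261
Rahul: 3·1 + 11·3 + 11·4 + 26·2 + 17·3 + 59·3 = 360
Jonas: 3·2 + 11·4 + 11·3 + 26·4 + 17·1 + 59·2 = 322
Rahul has the highest Borda score (360).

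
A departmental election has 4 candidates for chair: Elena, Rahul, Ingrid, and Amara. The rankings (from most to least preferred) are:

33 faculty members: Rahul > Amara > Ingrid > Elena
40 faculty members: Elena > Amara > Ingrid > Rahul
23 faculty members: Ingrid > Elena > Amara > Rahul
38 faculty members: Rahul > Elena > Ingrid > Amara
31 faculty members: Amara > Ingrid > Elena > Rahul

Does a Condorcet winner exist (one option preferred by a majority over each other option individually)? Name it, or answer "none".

Checking pairwise contests:
Ingrid beats Elena 87–78.
Elena beats Rahul 94–71.
Amara beats Ingrid 104–61.
Elena beats Amara 101–64.
Every option loses at least one head-to-head, so there is no Condorcet winner.

none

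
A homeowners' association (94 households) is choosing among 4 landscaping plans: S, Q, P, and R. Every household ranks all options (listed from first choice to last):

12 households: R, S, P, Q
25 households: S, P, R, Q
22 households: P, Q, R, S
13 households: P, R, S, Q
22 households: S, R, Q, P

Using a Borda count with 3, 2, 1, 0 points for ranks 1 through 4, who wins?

S

S: 12·2 + 25·3 + 22·0 + 13·1 + 22·3 = 178
Q: 12·0 + 25·0 + 22·2 + 13·0 + 22·1 = 66
P: 12·1 + 25·2 + 22·3 + 13·3 + 22·0 = 167
R: 12·3 + 25·1 + 22·1 + 13·2 + 22·2 = 153
S has the highest Borda score (178).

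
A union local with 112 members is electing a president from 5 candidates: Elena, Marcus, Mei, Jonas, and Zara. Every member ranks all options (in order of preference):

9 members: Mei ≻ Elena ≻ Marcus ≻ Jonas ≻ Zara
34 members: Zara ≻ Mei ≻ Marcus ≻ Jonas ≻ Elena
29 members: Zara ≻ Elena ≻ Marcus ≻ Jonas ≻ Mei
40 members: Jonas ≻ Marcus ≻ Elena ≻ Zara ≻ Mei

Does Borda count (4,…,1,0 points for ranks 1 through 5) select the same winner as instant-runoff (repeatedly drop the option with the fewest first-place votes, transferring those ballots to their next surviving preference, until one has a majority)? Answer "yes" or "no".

Borda — scores: Elena 194, Marcus 264, Mei 138, Jonas 232, Zara 292. Winner: Zara.
Instant-runoff — R1 Elena 0, Marcus 0, Mei 9, Jonas 40, Zara 63 (Zara winner). Winner: Zara.
The two methods agree.

yes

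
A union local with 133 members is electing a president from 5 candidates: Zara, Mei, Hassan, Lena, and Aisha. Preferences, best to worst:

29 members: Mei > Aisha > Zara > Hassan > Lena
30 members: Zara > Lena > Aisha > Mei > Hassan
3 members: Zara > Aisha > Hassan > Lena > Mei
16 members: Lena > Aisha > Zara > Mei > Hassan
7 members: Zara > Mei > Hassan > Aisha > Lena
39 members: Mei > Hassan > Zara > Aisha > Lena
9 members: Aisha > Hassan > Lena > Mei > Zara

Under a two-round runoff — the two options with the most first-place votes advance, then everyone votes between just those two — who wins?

Mei

Round 1 first-place votes: Zara 40, Mei 68, Hassan 0, Lena 16, Aisha 9.
Mei and Zara advance.
Runoff: Mei is preferred to Zara by 77 voters; Zara by 56.
Mei wins the runoff.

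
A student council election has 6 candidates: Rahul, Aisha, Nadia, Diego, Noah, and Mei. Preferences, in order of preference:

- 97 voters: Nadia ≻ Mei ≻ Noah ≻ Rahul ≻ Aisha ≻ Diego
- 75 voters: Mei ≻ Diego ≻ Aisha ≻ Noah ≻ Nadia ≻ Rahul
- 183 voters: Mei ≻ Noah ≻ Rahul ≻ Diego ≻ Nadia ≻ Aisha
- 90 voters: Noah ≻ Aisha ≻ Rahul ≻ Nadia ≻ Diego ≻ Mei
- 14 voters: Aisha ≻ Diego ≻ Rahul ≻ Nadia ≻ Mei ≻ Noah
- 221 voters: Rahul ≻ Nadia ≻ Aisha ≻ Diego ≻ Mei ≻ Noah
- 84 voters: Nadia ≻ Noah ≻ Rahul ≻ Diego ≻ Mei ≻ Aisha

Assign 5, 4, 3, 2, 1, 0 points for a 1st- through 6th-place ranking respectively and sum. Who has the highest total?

Rahul

Rahul: 97·2 + 75·0 + 183·3 + 90·3 + 14·3 + 221·5 + 84·3 = 2412
Aisha: 97·1 + 75·3 + 183·0 + 90·4 + 14·5 + 221·3 + 84·0 = 1415
Nadia: 97·5 + 75·1 + 183·1 + 90·2 + 14·2 + 221·4 + 84·5 = 2255
Diego: 97·0 + 75·4 + 183·2 + 90·1 + 14·4 + 221·2 + 84·2 = 1422
Noah: 97·3 + 75·2 + 183·4 + 90·5 + 14·0 + 221·0 + 84·4 = 1959
Mei: 97·4 + 75·5 + 183·5 + 90·0 + 14·1 + 221·1 + 84·1 = 1997
Rahul has the highest Borda score (2412).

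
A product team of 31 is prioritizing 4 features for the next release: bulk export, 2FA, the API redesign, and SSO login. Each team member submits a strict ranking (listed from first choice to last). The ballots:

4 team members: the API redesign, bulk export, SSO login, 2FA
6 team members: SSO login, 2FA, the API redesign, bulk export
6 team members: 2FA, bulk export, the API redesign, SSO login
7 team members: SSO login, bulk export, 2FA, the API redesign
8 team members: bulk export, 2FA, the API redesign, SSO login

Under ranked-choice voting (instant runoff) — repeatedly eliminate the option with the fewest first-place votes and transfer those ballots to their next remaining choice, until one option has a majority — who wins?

bulk export

Round 1: bulk export 8, 2FA 6, the API redesign 4, SSO login 13. Eliminate the API redesign.
Round 2: bulk export 12, 2FA 6, SSO login 13. Eliminate 2FA.
Round 3: bulk export 18, SSO login 13. Bulk export has a majority.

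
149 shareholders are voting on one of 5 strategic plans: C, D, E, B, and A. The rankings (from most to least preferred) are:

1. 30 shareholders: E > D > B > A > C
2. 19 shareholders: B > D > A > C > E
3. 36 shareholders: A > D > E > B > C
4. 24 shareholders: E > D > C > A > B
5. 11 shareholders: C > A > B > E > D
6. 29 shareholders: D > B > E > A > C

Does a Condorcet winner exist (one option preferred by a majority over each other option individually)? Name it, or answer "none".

D vs C: 138–11 for D.
D vs E: 84–65 for D.
D vs B: 119–30 for D.
D vs A: 102–47 for D.
D beats every other option head-to-head.

D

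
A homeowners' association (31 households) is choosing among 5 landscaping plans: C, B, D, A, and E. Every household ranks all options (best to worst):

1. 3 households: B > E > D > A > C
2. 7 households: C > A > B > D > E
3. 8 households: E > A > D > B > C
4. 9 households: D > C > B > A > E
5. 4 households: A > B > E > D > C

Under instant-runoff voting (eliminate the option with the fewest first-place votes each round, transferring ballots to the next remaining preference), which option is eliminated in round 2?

Round 1: C 7, B 3, D 9, A 4, E 8. Eliminate B.
Round 2: C 7, D 9, A 4, E 11. Eliminate A.

A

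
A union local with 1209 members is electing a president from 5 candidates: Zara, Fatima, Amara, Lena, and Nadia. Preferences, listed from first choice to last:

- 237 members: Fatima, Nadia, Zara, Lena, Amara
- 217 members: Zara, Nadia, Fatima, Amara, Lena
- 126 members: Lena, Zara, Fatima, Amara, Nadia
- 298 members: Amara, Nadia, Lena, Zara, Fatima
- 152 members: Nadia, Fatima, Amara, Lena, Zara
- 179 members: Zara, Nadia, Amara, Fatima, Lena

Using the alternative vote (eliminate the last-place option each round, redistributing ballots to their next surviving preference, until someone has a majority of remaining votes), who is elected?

Zara

Round 1: Zara 396, Fatima 237, Amara 298, Lena 126, Nadia 152. Eliminate Lena.
Round 2: Zara 522, Fatima 237, Amara 298, Nadia 152. Eliminate Nadia.
Round 3: Zara 522, Fatima 389, Amara 298. Eliminate Amara.
Round 4: Zara 820, Fatima 389. Zara has a majority.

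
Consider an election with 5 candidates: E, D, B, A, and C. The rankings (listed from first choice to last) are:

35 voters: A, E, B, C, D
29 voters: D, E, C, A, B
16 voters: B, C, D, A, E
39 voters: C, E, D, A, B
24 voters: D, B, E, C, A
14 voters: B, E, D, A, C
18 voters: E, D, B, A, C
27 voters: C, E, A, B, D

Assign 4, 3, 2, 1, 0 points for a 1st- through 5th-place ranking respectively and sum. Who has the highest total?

E: 35·3 + 29·3 + 16·0 + 39·3 + 24·2 + 14·3 + 18·4 + 27·3 = 552
D: 35·0 + 29·4 + 16·2 + 39·2 + 24·4 + 14·2 + 18·3 + 27·0 = 404
B: 35·2 + 29·0 + 16·4 + 39·0 + 24·3 + 14·4 + 18·2 + 27·1 = 325
A: 35·4 + 29·1 + 16·1 + 39·1 + 24·0 + 14·1 + 18·1 + 27·2 = 310
C: 35·1 + 29·2 + 16·3 + 39·4 + 24·1 + 14·0 + 18·0 + 27·4 = 429
E has the highest Borda score (552).

E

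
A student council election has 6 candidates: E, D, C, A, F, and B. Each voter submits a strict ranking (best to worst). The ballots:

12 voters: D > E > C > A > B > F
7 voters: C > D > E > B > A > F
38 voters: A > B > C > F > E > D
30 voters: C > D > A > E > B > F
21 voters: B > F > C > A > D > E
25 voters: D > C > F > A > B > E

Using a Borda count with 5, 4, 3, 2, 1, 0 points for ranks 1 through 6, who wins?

C

E: 12·4 + 7·3 + 38·1 + 30·2 + 21·0 + 25·0 = 167
D: 12·5 + 7·4 + 38·0 + 30·4 + 21·1 + 25·5 = 354
C: 12·3 + 7·5 + 38·3 + 30·5 + 21·3 + 25·4 = 498
A: 12·2 + 7·1 + 38·5 + 30·3 + 21·2 + 25·2 = 403
F: 12·0 + 7·0 + 38·2 + 30·0 + 21·4 + 25·3 = 235
B: 12·1 + 7·2 + 38·4 + 30·1 + 21·5 + 25·1 = 338
C has the highest Borda score (498).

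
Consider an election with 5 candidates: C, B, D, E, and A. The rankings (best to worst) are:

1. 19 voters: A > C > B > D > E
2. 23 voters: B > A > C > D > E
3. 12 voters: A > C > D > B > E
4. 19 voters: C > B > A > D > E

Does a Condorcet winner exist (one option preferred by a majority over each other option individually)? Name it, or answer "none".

Checking pairwise contests:
A beats C 54–19.
C beats B 50–23.
C beats D 73–0.
C beats E 73–0.
B beats A 42–31.
Every option loses at least one head-to-head, so there is no Condorcet winner.

none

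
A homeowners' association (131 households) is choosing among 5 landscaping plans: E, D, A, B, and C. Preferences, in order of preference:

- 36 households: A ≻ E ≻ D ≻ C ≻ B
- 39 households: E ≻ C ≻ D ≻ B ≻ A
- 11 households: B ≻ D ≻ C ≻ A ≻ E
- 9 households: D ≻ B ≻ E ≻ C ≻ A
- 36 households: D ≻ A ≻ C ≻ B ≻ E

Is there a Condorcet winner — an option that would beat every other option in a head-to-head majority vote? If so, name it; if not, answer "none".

Checking pairwise contests:
A beats E 83–48.
E beats D 75–56.
D beats A 95–36.
E beats B 75–56.
E beats C 84–47.
Every option loses at least one head-to-head, so there is no Condorcet winner.

none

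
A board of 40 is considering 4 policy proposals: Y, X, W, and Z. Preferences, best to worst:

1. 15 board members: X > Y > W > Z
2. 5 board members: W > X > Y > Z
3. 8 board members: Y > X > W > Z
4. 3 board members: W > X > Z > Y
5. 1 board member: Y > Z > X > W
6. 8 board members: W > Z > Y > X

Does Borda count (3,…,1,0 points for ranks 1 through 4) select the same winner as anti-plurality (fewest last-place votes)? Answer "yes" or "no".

Borda — scores: Y 70, X 78, W 71, Z 21. Winner: X.
Anti-plurality — last-place votes: Y 3, X 8, W 1, Z 28. Winner: W.
The two methods disagree.

no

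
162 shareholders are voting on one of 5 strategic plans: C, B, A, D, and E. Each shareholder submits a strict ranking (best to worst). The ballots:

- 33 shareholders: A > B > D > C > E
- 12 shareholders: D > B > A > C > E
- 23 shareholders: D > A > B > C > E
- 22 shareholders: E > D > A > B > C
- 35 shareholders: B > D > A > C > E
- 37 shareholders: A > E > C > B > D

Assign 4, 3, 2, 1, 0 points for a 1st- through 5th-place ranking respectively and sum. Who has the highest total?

A

C: 33·1 + 12·1 + 23·1 + 22·0 + 35·1 + 37·2 = 177
B: 33·3 + 12·3 + 23·2 + 22·1 + 35·4 + 37·1 = 380
A: 33·4 + 12·2 + 23·3 + 22·2 + 35·2 + 37·4 = 487
D: 33·2 + 12·4 + 23·4 + 22·3 + 35·3 + 37·0 = 377
E: 33·0 + 12·0 + 23·0 + 22·4 + 35·0 + 37·3 = 199
A has the highest Borda score (487).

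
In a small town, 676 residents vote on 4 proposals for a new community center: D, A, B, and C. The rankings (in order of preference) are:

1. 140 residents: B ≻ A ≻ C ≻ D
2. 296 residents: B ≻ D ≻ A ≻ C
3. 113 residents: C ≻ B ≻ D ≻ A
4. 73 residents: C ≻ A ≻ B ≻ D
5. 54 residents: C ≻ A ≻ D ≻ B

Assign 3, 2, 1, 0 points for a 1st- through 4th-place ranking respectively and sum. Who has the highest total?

B

D: 140·0 + 296·2 + 113·1 + 73·0 + 54·1 = 759
A: 140·2 + 296·1 + 113·0 + 73·2 + 54·2 = 830
B: 140·3 + 296·3 + 113·2 + 73·1 + 54·0 = 1607
C: 140·1 + 296·0 + 113·3 + 73·3 + 54·3 = 860
B has the highest Borda score (1607).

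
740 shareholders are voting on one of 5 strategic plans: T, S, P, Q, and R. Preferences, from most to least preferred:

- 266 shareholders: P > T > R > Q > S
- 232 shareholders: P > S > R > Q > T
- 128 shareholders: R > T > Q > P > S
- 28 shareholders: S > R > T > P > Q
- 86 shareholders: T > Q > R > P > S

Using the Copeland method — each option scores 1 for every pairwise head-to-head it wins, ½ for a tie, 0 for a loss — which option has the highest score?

T: beats S and Q; loses to P and R → score 2.
S: loses to T, P, Q, and R → score 0.
P: beats T, S, Q, and R → score 4.
Q: beats S; loses to T, P, and R → score 1.
R: beats T, S, and Q; loses to P → score 3.
P has the best pairwise record.

P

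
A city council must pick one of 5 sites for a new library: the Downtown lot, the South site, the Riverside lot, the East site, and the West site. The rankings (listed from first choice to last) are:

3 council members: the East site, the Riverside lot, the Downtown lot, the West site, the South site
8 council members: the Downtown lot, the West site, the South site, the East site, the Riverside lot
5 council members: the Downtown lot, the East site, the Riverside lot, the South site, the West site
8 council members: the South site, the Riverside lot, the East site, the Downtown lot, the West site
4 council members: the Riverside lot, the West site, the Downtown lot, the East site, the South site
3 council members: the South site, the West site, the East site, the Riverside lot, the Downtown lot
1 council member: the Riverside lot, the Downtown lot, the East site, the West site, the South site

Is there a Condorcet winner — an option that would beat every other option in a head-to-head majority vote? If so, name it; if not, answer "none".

none

Checking pairwise contests:
the Riverside lot beats the Downtown lot 19–13.
the Downtown lot beats the South site 21–11.
the South site beats the Riverside lot 19–13.
the Downtown lot beats the East site 18–14.
the Downtown lot beats the West site 25–7.
Every option loses at least one head-to-head, so there is no Condorcet winner.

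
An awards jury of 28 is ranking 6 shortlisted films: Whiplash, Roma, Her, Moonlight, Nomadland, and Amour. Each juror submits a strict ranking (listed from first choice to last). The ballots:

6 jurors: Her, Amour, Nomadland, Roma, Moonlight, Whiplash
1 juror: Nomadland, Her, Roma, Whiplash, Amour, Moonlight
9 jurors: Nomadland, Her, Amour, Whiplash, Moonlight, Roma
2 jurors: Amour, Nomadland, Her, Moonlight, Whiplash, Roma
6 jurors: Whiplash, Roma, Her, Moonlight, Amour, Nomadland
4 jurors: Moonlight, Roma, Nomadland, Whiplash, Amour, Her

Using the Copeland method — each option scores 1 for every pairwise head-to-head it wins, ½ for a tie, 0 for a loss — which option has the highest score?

Nomadland

Whiplash: beats Roma and Moonlight; loses to Her, Nomadland, and Amour → score 2.
Roma: loses to Whiplash, Her, Moonlight, Nomadland, and Amour → score 0.
Her: beats Whiplash, Roma, Moonlight, and Amour; loses to Nomadland → score 4.
Moonlight: beats Roma; loses to Whiplash, Her, Nomadland, and Amour → score 1.
Nomadland: beats Whiplash, Roma, Her, and Moonlight; ties Amour → score 4.5.
Amour: beats Whiplash, Roma, and Moonlight; ties Nomadland; loses to Her → score 3.5.
Nomadland has the best pairwise record.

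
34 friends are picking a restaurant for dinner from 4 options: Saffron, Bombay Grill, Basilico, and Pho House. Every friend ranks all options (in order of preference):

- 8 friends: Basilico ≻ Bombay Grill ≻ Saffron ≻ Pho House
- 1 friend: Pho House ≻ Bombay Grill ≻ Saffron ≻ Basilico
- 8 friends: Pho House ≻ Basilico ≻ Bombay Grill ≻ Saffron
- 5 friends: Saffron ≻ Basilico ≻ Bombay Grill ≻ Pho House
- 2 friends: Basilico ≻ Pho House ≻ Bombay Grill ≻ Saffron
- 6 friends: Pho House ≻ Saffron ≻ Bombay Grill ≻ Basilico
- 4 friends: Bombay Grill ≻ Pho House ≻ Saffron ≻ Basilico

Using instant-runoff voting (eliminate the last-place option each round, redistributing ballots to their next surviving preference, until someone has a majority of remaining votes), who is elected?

Round 1: Saffron 5, Bombay Grill 4, Basilico 10, Pho House 15. Eliminate Bombay Grill.
Round 2: Saffron 5, Basilico 10, Pho House 19. Pho House has a majority.

Pho House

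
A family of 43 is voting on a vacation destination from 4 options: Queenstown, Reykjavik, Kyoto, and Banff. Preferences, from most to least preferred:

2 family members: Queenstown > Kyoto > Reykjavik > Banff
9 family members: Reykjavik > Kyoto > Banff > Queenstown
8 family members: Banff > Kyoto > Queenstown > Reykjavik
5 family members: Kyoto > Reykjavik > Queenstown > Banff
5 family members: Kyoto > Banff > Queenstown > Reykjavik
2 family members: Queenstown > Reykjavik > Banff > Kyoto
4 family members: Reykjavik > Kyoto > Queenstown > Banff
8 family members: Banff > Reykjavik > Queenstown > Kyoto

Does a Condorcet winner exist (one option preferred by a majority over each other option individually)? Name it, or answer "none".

Reykjavik vs Queenstown: 26–17 for Reykjavik.
Reykjavik vs Kyoto: 23–20 for Reykjavik.
Reykjavik vs Banff: 22–21 for Reykjavik.
Reykjavik beats every other option head-to-head.

Reykjavik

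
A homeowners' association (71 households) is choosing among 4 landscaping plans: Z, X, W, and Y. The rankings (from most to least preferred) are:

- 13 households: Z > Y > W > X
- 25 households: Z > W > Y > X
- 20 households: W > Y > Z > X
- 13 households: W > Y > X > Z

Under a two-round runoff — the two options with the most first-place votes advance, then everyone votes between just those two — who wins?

Round 1 first-place votes: Z 38, X 0, W 33, Y 0.
Z and W advance.
Runoff: Z is preferred to W by 38 voters; W by 33.
Z wins the runoff.

Z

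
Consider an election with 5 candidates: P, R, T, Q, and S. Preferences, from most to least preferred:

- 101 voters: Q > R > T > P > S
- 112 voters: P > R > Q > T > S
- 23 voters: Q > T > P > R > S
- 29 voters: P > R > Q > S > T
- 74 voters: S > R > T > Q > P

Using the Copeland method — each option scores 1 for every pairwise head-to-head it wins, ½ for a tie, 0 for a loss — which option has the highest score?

R

P: beats S; loses to R, T, and Q → score 1.
R: beats P, T, Q, and S → score 4.
T: beats P and S; loses to R and Q → score 2.
Q: beats P, T, and S; loses to R → score 3.
S: loses to P, R, T, and Q → score 0.
R has the best pairwise record.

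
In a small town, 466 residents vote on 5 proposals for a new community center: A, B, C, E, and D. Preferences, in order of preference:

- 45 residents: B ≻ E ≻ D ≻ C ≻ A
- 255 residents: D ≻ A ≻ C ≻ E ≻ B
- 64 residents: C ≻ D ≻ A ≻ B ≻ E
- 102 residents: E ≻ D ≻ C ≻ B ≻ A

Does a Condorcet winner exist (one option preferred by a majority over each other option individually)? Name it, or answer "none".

D vs A: 466–0 for D.
D vs B: 421–45 for D.
D vs C: 402–64 for D.
D vs E: 319–147 for D.
D beats every other option head-to-head.

D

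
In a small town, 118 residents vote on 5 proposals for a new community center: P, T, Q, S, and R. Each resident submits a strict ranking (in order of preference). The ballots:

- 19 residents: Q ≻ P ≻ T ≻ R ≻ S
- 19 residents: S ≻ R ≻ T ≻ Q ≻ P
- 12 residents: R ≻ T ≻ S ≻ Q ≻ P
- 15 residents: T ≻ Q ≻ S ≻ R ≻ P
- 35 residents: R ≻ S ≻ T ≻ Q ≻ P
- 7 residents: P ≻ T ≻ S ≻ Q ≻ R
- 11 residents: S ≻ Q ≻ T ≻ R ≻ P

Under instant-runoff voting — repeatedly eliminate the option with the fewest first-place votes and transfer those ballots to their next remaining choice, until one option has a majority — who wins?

R

Round 1: P 7, T 15, Q 19, S 30, R 47. Eliminate P.
Round 2: T 22, Q 19, S 30, R 47. Eliminate Q.
Round 3: T 41, S 30, R 47. Eliminate S.
Round 4: T 52, R 66. R has a majority.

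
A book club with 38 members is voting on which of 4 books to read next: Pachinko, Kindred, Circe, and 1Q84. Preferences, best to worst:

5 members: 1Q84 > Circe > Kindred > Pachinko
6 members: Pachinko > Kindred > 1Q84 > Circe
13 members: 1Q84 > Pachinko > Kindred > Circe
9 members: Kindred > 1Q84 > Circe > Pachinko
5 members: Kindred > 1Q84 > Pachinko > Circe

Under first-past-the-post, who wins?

1Q84

First-place votes: Pachinko 6, Kindred 14, Circe 0, 1Q84 18.
1Q84 has the most first-place votes.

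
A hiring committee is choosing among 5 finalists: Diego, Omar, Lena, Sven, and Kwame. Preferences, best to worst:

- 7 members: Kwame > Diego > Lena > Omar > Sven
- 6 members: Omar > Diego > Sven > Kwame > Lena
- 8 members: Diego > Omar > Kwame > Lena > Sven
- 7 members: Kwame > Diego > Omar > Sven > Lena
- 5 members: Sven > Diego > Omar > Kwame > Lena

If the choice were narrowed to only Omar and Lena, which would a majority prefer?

Voters preferring Omar to Lena: 26; preferring Lena to Omar: 7.
Omar wins the head-to-head.

Omar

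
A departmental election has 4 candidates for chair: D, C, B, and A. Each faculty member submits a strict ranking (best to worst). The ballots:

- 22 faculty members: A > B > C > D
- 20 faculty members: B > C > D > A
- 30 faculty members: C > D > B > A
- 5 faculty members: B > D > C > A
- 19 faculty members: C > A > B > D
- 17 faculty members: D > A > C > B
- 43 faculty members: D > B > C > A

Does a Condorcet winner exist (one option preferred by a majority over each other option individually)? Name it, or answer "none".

Checking pairwise contests:
C beats D 91–65.
B beats C 90–66.
D beats B 90–66.
D beats A 115–41.
Every option loses at least one head-to-head, so there is no Condorcet winner.

none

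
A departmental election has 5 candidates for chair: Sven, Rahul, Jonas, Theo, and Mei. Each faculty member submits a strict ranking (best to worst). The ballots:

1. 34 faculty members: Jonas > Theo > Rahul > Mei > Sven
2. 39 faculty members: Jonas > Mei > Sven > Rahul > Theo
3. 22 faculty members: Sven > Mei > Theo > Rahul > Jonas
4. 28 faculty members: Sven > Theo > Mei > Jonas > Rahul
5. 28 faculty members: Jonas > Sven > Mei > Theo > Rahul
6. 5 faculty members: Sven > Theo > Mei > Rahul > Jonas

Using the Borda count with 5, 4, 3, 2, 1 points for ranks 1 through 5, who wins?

Jonas

Sven: 34·1 + 39·3 + 22·5 + 28·5 + 28·4 + 5·5 = 538
Rahul: 34·3 + 39·2 + 22·2 + 28·1 + 28·1 + 5·2 = 290
Jonas: 34·5 + 39·5 + 22·1 + 28·2 + 28·5 + 5·1 = 588
Theo: 34·4 + 39·1 + 22·3 + 28·4 + 28·2 + 5·4 = 429
Mei: 34·2 + 39·4 + 22·4 + 28·3 + 28·3 + 5·3 = 495
Jonas has the highest Borda score (588).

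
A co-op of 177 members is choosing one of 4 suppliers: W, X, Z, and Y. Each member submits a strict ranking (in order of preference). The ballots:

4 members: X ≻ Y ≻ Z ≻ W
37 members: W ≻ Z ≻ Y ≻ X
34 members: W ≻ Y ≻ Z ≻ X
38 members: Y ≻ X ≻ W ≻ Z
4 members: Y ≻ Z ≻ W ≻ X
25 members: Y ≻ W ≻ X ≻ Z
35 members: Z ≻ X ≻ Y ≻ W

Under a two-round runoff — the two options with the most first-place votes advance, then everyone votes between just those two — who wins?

Round 1 first-place votes: W 71, X 4, Z 35, Y 67.
W and Y advance.
Runoff: W is preferred to Y by 71 voters; Y by 106.
Y wins the runoff.

Y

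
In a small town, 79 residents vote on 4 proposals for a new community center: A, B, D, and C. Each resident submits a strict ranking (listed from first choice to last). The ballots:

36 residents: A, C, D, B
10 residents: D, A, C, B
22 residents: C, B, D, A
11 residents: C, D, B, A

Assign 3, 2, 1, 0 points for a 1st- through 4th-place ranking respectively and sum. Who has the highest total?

C

A: 36·3 + 10·2 + 22·0 + 11·0 = 128
B: 36·0 + 10·0 + 22·2 + 11·1 = 55
D: 36·1 + 10·3 + 22·1 + 11·2 = 110
C: 36·2 + 10·1 + 22·3 + 11·3 = 181
C has the highest Borda score (181).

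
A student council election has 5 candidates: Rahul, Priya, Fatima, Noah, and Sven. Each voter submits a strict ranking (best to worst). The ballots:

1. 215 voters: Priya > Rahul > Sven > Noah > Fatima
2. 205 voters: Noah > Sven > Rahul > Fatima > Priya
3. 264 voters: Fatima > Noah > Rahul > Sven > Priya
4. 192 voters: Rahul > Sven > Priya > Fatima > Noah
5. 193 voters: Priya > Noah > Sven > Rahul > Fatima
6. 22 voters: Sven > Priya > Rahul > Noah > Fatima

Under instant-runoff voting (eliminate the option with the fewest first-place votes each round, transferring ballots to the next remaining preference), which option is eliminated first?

Sven

Round 1: Rahul 192, Priya 408, Fatima 264, Noah 205, Sven 22. Eliminate Sven.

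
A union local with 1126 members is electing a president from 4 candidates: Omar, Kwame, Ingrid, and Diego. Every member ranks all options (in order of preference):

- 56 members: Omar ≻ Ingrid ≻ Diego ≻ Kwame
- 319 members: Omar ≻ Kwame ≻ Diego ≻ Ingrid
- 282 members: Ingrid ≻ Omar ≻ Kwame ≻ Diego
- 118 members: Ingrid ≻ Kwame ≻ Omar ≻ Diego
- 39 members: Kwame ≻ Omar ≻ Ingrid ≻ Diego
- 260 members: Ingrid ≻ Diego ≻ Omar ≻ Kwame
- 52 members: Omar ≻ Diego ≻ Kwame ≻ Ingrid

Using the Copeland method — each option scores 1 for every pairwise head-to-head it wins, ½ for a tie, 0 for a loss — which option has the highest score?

Omar: beats Kwame and Diego; loses to Ingrid → score 2.
Kwame: beats Diego; loses to Omar and Ingrid → score 1.
Ingrid: beats Omar, Kwame, and Diego → score 3.
Diego: loses to Omar, Kwame, and Ingrid → score 0.
Ingrid has the best pairwise record.

Ingrid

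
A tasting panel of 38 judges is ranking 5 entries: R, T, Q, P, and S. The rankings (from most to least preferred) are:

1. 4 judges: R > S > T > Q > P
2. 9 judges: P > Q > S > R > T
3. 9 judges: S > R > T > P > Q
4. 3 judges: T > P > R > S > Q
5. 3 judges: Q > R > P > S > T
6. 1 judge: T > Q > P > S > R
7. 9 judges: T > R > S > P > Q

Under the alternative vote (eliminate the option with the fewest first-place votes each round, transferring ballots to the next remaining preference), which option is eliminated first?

Q

Round 1: R 4, T 13, Q 3, P 9, S 9. Eliminate Q.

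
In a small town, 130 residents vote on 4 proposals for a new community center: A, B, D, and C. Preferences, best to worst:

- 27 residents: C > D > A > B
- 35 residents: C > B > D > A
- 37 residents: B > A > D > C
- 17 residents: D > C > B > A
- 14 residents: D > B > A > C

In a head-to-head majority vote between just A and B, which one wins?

Voters preferring A to B: 27; preferring B to A: 103.
B wins the head-to-head.

B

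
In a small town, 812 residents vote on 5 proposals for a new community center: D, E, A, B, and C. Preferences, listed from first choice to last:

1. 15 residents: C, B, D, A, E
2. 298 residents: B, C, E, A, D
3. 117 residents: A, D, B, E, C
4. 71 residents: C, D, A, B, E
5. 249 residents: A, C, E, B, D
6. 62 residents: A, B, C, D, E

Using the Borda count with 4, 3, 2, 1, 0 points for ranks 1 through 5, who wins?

A

D: 15·2 + 298·0 + 117·3 + 71·3 + 249·0 + 62·1 = 656
E: 15·0 + 298·2 + 117·1 + 71·0 + 249·2 + 62·0 = 1211
A: 15·1 + 298·1 + 117·4 + 71·2 + 249·4 + 62·4 = 2167
B: 15·3 + 298·4 + 117·2 + 71·1 + 249·1 + 62·3 = 1977
C: 15·4 + 298·3 + 117·0 + 71·4 + 249·3 + 62·2 = 2109
A has the highest Borda score (2167).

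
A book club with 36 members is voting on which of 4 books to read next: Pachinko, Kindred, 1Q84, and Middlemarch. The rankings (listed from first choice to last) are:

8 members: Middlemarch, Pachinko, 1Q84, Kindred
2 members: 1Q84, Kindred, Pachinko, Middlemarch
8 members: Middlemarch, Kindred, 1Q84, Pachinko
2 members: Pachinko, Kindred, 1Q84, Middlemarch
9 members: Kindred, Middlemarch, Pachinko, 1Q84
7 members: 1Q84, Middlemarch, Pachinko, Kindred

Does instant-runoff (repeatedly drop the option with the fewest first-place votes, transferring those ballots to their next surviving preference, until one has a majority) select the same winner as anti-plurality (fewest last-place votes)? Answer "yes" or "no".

Instant-runoff — R1 Pachinko 2, Kindred 9, 1Q84 9, Middlemarch 16 (Pachinko out); R2 Kindred 11, 1Q84 9, Middlemarch 16 (1Q84 out); R3 Kindred 13, Middlemarch 23 (Middlemarch winner). Winner: Middlemarch.
Anti-plurality — last-place votes: Pachinko 8, Kindred 15, 1Q84 9, Middlemarch 4. Winner: Middlemarch.
The two methods agree.

yes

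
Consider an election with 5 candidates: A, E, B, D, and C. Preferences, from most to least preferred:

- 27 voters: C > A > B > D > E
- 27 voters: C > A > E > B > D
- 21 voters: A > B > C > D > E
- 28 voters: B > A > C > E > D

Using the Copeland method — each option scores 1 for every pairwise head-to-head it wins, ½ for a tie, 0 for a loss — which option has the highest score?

C

A: beats E, B, and D; loses to C → score 3.
E: beats D; loses to A, B, and C → score 1.
B: beats E and D; loses to A and C → score 2.
D: loses to A, E, B, and C → score 0.
C: beats A, E, B, and D → score 4.
C has the best pairwise record.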